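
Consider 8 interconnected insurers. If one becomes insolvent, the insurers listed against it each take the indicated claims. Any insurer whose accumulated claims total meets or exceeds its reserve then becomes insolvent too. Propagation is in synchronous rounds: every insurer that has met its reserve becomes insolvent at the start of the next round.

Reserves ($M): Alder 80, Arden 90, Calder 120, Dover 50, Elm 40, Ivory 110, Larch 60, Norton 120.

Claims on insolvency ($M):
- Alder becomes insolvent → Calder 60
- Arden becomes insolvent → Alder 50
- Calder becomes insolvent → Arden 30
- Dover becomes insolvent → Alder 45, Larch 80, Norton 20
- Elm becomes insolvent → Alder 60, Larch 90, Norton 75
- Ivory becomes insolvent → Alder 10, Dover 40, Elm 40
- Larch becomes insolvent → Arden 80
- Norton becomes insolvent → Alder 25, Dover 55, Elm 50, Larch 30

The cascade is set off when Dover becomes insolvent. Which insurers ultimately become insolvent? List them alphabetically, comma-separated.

Dover, Larch

Round 1 — Dover becomes insolvent (initial).
  Alder: +45 → 45 < 80
  Larch: +80 → 80 ≥ 60
  Norton: +20 → 20 < 120
Round 2 — Larch becomes insolvent.
  Arden: +80 → 80 < 90
No further insolvencies.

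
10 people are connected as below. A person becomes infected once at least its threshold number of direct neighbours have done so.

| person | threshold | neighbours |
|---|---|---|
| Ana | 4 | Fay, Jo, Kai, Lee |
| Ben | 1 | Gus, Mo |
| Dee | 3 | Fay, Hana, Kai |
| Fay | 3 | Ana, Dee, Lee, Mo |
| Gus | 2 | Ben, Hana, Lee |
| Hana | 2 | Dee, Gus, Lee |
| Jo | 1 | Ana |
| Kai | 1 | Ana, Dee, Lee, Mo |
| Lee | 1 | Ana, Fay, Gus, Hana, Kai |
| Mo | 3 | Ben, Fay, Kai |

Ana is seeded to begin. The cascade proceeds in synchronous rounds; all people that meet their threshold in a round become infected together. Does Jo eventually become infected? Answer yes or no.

yes

Round 1 — Ana becomes infected (initial).
Round 2 — checking thresholds:
  Fay: 1 of 4 neighbours < 3, holds.
  Jo: 1 of 1 neighbours ≥ 1, becomes infected.
  Kai: 1 of 4 neighbours ≥ 1, becomes infected.
  Lee: 1 of 5 neighbours ≥ 1, becomes infected.
Round 3 — no new infections; cascade stops.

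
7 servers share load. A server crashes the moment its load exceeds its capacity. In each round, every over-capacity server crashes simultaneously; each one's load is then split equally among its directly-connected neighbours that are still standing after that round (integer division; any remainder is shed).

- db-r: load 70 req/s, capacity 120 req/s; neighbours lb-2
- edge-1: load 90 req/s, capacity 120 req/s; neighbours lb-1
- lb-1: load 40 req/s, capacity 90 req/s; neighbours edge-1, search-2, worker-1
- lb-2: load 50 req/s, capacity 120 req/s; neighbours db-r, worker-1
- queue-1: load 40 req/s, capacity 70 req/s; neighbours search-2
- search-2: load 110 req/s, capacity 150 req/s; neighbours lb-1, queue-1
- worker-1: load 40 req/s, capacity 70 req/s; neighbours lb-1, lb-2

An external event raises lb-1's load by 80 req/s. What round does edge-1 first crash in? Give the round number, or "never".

2

Round 1 — lb-1 at 120 > 90. lb-1 crashes.
  lb-1 sheds 120 req/s to edge-1, search-2, worker-1: 40 each.
    edge-1: 90+40 = 130 > 120
    search-2: 110+40 = 150 ≤ 150
    worker-1: 40+40 = 80 > 70
Round 2 — edge-1, worker-1 crash.
  edge-1 sheds 130 req/s: no online neighbours, lost.
  worker-1 sheds 80 req/s to lb-2: 80 each.
    lb-2: 50+80 = 130 > 120
Round 3 — lb-2 crashes.
  lb-2 sheds 130 req/s to db-r: 130 each.
    db-r: 70+130 = 200 > 120
Round 4 — db-r crashes.
  db-r sheds 200 req/s: no online neighbours, lost.
No further crashes.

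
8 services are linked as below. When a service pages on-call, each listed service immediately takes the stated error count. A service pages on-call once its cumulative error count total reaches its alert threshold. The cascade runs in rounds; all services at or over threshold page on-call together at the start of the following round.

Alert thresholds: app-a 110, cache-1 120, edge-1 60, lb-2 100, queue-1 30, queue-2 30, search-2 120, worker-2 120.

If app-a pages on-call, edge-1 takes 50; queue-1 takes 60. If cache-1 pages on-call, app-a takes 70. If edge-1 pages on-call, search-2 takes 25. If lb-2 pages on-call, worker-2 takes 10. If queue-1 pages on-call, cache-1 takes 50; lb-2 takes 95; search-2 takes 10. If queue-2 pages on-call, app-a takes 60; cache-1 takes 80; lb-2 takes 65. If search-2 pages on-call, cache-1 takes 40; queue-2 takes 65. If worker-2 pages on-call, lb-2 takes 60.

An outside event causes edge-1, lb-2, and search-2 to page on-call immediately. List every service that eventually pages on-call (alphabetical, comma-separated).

Round 1 — edge-1, lb-2, search-2 page on-call (initial).
  cache-1: +40 → 40 < 120
  queue-2: +65 → 65 ≥ 30
  worker-2: +10 → 10 < 120
Round 2 — queue-2 pages on-call.
  app-a: +60 → 60 < 110
  cache-1: +80 → 120 ≥ 120
Round 3 — cache-1 pages on-call.
  app-a: +70 → 130 ≥ 110
Round 4 — app-a pages on-call.
  queue-1: +60 → 60 ≥ 30
Round 5 — queue-1 pages on-call.
No further pages.

app-a, cache-1, edge-1, lb-2, queue-1, queue-2, search-2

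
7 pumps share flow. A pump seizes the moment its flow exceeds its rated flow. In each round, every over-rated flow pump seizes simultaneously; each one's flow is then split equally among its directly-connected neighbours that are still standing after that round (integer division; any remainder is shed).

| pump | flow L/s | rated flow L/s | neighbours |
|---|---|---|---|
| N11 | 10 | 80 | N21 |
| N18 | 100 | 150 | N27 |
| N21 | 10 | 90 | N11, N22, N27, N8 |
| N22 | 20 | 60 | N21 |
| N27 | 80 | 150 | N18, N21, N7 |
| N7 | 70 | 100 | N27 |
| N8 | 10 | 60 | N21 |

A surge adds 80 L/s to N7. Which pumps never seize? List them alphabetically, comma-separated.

N11, N8

Round 1 — N7 at 150 > 100. N7 seizes.
  N7 sheds 150 L/s to N27: 150 each.
    N27: 80+150 = 230 > 150
Round 2 — N27 seizes.
  N27 sheds 230 L/s to N18, N21: 115 each.
    N18: 100+115 = 215 > 150
    N21: 10+115 = 125 > 90
Round 3 — N18, N21 seize.
  N18 sheds 215 L/s: no online neighbours, lost.
  N21 sheds 125 L/s to N11, N22, N8: 41 each (2 lost).
    N11: 10+41 = 51 ≤ 80
    N22: 20+41 = 61 > 60
    N8: 10+41 = 51 ≤ 60
Round 4 — N22 seizes.
  N22 sheds 61 L/s: no online neighbours, lost.
No further seizures.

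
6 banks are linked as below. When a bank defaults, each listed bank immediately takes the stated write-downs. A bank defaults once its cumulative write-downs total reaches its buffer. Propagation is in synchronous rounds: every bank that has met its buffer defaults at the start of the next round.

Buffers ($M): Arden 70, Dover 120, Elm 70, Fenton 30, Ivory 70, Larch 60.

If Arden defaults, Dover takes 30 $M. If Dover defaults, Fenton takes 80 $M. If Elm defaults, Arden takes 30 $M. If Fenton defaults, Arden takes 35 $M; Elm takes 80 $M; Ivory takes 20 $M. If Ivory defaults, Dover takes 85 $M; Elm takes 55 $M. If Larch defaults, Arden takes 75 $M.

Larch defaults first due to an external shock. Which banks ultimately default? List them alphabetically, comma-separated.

Round 1 — Larch defaults (initial).
  Arden: +75 → 75 ≥ 70
Round 2 — Arden defaults.
  Dover: +30 → 30 < 120
No further defaults.

Arden, Larch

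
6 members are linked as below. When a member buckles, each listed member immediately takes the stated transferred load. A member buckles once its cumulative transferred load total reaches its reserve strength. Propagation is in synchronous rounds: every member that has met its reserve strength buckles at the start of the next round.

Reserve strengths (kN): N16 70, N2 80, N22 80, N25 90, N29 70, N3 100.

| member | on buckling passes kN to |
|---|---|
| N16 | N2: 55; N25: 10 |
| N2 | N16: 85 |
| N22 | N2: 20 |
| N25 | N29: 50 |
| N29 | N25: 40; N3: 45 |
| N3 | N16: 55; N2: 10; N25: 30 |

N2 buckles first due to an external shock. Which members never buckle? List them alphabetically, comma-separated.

Round 1 — N2 buckles (initial).
  N16: +85 → 85 ≥ 70
Round 2 — N16 buckles.
  N25: +10 → 10 < 90
No further bucklings.

N22, N25, N29, N3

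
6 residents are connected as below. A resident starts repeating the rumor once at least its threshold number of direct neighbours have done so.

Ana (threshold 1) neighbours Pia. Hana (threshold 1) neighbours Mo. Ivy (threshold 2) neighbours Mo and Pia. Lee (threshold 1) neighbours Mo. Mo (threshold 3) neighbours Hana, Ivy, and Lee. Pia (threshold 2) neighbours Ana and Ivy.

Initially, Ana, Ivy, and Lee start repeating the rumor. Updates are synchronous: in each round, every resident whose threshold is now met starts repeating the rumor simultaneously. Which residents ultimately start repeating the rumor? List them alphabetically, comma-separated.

Ana, Ivy, Lee, Pia

Round 1 — Ana, Ivy, Lee start repeating the rumor (initial).
Round 2 — checking thresholds:
  Mo: 2 of 3 neighbours < 3, holds.
  Pia: 2 of 2 neighbours ≥ 2, starts repeating the rumor.
Round 3 — no new spreads; cascade stops.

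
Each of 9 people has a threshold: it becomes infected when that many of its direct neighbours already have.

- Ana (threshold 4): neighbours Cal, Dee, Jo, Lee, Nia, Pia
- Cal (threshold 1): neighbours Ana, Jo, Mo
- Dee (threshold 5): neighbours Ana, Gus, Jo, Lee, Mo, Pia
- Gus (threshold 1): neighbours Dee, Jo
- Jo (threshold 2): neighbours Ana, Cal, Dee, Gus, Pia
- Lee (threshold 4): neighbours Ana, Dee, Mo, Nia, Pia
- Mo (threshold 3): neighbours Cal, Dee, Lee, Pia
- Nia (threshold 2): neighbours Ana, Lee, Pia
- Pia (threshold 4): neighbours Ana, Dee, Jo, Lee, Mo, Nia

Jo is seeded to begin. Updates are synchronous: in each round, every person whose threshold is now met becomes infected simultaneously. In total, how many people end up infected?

Round 1 — Jo becomes infected (initial).
Round 2 — checking thresholds:
  Ana: 1 of 6 neighbours < 4, not yet.
  Cal: 1 of 3 neighbours ≥ 1, becomes infected.
  Dee: 1 of 6 neighbours < 5, not yet.
  Gus: 1 of 2 neighbours ≥ 1, becomes infected.
  Pia: 1 of 6 neighbours < 4, not yet.
Round 3 — no new infections; cascade stops.

3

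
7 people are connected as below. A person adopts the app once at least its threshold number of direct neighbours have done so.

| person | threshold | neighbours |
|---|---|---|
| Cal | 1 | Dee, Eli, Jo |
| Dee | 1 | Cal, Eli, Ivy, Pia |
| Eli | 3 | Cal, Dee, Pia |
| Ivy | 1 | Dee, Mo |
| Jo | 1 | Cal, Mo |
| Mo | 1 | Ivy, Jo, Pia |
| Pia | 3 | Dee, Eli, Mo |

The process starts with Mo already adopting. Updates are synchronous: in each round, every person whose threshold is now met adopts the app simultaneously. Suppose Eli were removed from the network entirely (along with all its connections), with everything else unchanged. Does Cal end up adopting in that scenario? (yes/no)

yes

With Eli removed:
Round 1 — Mo adopts the app (initial).
Round 2 — checking thresholds:
  Ivy: 1 of 2 neighbours ≥ 1, adopts the app.
  Jo: 1 of 2 neighbours ≥ 1, adopts the app.
  Pia: 1 of 2 neighbours < 3, not yet.
Round 3 — checking thresholds:
  Cal: 1 of 2 neighbours ≥ 1, adopts the app.
  Dee: 1 of 3 neighbours ≥ 1, adopts the app.
  Pia: 1 of 2 neighbours < 3, not yet.
Round 4 — no new adoptions; cascade stops.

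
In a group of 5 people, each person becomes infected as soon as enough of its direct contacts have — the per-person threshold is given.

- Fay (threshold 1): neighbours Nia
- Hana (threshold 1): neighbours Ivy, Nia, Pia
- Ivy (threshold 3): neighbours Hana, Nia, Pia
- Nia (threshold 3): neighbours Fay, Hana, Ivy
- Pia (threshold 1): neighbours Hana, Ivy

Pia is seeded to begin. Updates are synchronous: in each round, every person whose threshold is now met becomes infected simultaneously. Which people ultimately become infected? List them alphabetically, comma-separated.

Round 1 — Pia becomes infected (initial).
Round 2 — checking thresholds:
  Hana: 1 of 3 neighbours ≥ 1, becomes infected.
  Ivy: 1 of 3 neighbours < 3, not yet.
Round 3 — no new infections; cascade stops.

Hana, Pia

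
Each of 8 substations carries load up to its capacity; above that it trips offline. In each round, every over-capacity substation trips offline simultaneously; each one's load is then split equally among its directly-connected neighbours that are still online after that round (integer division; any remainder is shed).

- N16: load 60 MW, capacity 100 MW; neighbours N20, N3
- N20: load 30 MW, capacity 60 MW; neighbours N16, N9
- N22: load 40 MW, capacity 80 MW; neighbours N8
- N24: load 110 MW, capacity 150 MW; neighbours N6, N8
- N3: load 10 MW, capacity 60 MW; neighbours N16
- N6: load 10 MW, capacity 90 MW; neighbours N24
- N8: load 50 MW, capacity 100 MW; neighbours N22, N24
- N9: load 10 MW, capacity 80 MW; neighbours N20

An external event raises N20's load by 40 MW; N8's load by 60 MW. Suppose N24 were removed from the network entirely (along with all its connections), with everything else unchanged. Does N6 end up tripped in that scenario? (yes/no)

With N24 removed:
Round 1 — N20 at 70 > 60; N8 at 110 > 100. N20, N8 trip offline.
  N20 sheds 70 MW to N16, N9: 35 each.
    N16: 60+35 = 95 ≤ 100
    N9: 10+35 = 45 ≤ 80
  N8 sheds 110 MW to N22: 110 each.
    N22: 40+110 = 150 > 80
Round 2 — N22 trips offline.
  N22 sheds 150 MW: no online neighbours, lost.
No further trips.

no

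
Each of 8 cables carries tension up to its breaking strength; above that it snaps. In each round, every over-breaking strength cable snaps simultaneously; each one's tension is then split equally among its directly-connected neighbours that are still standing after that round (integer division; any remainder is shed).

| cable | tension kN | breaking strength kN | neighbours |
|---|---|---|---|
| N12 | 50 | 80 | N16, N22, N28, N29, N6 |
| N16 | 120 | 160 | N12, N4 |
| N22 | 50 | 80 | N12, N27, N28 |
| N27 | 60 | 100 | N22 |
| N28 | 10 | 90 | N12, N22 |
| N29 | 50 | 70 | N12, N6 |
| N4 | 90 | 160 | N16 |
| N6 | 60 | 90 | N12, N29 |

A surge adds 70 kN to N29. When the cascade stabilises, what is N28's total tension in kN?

89

Round 1 — N29 at 120 > 70. N29 snaps.
  N29 sheds 120 kN to N12, N6: 60 each.
    N12: 50+60 = 110 > 80
    N6: 60+60 = 120 > 90
Round 2 — N12, N6 snap.
  N12 sheds 110 kN to N16, N22, N28: 36 each (2 lost).
    N16: 120+36 = 156 ≤ 160
    N22: 50+36 = 86 > 80
    N28: 10+36 = 46 ≤ 90
  N6 sheds 120 kN: no online neighbours, lost.
Round 3 — N22 snaps.
  N22 sheds 86 kN to N27, N28: 43 each.
    N27: 60+43 = 103 > 100
    N28: 46+43 = 89 ≤ 90
Round 4 — N27 snaps.
  N27 sheds 103 kN: no online neighbours, lost.
No further breaks.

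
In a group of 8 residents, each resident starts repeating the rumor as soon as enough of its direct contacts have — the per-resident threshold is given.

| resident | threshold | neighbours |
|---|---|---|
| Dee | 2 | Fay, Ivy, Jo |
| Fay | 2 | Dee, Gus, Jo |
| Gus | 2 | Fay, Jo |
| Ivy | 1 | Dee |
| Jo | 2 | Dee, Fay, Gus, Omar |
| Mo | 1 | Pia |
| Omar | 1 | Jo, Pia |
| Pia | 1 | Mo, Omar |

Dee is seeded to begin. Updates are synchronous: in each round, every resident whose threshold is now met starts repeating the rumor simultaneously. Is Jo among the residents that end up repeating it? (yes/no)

no

Round 1 — Dee starts repeating the rumor (initial).
Round 2 — checking thresholds:
  Fay: 1 of 3 neighbours < 2, below threshold.
  Ivy: 1 of 1 neighbours ≥ 1, starts repeating the rumor.
  Jo: 1 of 4 neighbours < 2, below threshold.
Round 3 — no new spreads; cascade stops.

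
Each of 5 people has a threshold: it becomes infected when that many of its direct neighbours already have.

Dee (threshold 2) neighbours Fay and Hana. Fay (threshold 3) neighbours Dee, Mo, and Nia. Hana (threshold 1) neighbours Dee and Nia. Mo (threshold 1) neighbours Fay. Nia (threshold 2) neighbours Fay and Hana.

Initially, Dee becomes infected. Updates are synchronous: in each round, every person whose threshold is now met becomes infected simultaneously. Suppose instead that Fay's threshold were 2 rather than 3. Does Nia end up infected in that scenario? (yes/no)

With Fay's threshold at 2:
Round 1 — Dee becomes infected (initial).
Round 2 — checking thresholds:
  Fay: 1 of 3 neighbours < 2, not yet.
  Hana: 1 of 2 neighbours ≥ 1, becomes infected.
Round 3 — no new infections; cascade stops.

no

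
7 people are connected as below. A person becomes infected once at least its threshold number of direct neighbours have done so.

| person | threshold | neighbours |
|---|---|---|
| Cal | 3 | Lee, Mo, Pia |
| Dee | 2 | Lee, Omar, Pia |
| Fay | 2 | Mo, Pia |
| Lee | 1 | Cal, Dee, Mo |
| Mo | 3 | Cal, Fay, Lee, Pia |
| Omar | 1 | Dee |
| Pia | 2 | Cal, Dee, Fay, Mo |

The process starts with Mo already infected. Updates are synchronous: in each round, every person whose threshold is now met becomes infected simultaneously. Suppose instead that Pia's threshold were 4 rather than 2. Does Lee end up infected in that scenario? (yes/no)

yes

With Pia's threshold at 4:
Round 1 — Mo becomes infected (initial).
Round 2 — checking thresholds:
  Cal: 1 of 3 neighbours < 3, holds.
  Fay: 1 of 2 neighbours < 2, holds.
  Lee: 1 of 3 neighbours ≥ 1, becomes infected.
  Pia: 1 of 4 neighbours < 4, holds.
Round 3 — no new infections; cascade stops.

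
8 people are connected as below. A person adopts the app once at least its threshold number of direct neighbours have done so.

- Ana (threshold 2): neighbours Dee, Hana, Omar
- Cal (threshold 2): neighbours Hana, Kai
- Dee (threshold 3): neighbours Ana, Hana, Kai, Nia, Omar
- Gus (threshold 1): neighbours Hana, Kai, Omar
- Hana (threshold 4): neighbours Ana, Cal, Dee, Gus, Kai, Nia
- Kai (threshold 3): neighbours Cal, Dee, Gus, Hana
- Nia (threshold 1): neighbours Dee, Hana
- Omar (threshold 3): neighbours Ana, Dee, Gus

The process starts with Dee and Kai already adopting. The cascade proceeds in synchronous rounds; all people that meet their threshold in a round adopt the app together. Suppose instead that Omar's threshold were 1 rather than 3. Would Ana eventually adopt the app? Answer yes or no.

With Omar's threshold at 1:
Round 1 — Dee, Kai adopt the app (initial).
Round 2 — checking thresholds:
  Ana: 1 of 3 neighbours < 2, not yet.
  Cal: 1 of 2 neighbours < 2, not yet.
  Gus: 1 of 3 neighbours ≥ 1, adopts the app.
  Hana: 2 of 6 neighbours < 4, not yet.
  Nia: 1 of 2 neighbours ≥ 1, adopts the app.
  Omar: 1 of 3 neighbours ≥ 1, adopts the app.
Round 3 — checking thresholds:
  Ana: 2 of 3 neighbours ≥ 2, adopts the app.
  Cal: 1 of 2 neighbours < 2, not yet.
  Hana: 4 of 6 neighbours ≥ 4, adopts the app.
Round 4 — checking thresholds:
  Cal: 2 of 2 neighbours ≥ 2, adopts the app.
Round 5 — no new adoptions; cascade stops.

yes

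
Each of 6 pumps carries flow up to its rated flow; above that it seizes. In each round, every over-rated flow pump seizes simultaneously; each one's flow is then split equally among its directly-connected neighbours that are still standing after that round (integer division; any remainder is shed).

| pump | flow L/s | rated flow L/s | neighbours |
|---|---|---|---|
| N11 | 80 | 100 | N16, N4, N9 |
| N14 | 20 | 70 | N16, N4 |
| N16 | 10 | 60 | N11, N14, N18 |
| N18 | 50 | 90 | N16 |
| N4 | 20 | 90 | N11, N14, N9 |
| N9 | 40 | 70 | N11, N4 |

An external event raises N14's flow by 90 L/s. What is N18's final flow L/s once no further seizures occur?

82

Round 1 — N14 at 110 > 70. N14 seizes.
  N14 sheds 110 L/s to N16, N4: 55 each.
    N16: 10+55 = 65 > 60
    N4: 20+55 = 75 ≤ 90
Round 2 — N16 seizes.
  N16 sheds 65 L/s to N11, N18: 32 each (1 lost).
    N11: 80+32 = 112 > 100
    N18: 50+32 = 82 ≤ 90
Round 3 — N11 seizes.
  N11 sheds 112 L/s to N4, N9: 56 each.
    N4: 75+56 = 131 > 90
    N9: 40+56 = 96 > 70
Round 4 — N4, N9 seize.
  N4 sheds 131 L/s: no online neighbours, lost.
  N9 sheds 96 L/s: no online neighbours, lost.
No further seizures.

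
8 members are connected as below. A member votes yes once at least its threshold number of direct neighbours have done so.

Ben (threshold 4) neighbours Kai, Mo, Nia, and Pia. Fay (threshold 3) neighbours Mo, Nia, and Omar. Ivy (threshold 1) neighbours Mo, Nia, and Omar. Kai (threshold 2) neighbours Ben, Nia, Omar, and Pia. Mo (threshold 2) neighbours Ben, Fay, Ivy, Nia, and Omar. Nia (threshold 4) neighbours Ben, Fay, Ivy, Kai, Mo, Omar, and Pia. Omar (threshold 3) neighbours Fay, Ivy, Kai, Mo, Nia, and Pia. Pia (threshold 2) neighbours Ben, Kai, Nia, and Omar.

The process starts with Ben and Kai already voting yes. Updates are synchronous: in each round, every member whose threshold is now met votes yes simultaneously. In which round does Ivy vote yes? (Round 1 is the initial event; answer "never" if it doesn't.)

never

Round 1 — Ben, Kai vote yes (initial).
Round 2 — checking thresholds:
  Mo: 1 of 5 neighbours < 2, below threshold.
  Nia: 2 of 7 neighbours < 4, below threshold.
  Omar: 1 of 6 neighbours < 3, below threshold.
  Pia: 2 of 4 neighbours ≥ 2, votes yes.
Round 3 — no new yes votes; cascade stops.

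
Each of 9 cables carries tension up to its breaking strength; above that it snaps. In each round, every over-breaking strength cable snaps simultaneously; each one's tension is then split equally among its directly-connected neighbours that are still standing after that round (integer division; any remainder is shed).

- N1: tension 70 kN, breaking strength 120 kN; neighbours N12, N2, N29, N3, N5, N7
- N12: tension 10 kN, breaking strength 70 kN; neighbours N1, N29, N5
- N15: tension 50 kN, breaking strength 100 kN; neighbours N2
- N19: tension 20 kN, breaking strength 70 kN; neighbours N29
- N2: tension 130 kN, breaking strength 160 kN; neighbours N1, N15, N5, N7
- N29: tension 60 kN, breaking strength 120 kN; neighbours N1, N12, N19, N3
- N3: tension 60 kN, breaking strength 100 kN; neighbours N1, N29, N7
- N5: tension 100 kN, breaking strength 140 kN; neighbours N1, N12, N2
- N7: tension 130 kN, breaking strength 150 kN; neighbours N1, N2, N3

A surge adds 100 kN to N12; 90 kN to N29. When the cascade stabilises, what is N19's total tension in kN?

Round 1 — N12 at 110 > 70; N29 at 150 > 120. N12, N29 snap.
  N12 sheds 110 kN to N1, N5: 55 each.
    N1: 70+55 = 125 > 120
    N5: 100+55 = 155 > 140
  N29 sheds 150 kN to N1, N19, N3: 50 each.
    N1: 125+50 = 175 > 120
    N19: 20+50 = 70 ≤ 70
    N3: 60+50 = 110 > 100
Round 2 — N1, N3, N5 snap.
  N1 sheds 175 kN to N2, N7: 87 each (1 lost).
    N2: 130+87 = 217 > 160
    N7: 130+87 = 217 > 150
  N3 sheds 110 kN to N7: 110 each.
    N7: 217+110 = 327 > 150
  N5 sheds 155 kN to N2: 155 each.
    N2: 217+155 = 372 > 160
Round 3 — N2, N7 snap.
  N2 sheds 372 kN to N15: 372 each.
    N15: 50+372 = 422 > 100
  N7 sheds 327 kN: no online neighbours, lost.
Round 4 — N15 snaps.
  N15 sheds 422 kN: no online neighbours, lost.
No further breaks.

70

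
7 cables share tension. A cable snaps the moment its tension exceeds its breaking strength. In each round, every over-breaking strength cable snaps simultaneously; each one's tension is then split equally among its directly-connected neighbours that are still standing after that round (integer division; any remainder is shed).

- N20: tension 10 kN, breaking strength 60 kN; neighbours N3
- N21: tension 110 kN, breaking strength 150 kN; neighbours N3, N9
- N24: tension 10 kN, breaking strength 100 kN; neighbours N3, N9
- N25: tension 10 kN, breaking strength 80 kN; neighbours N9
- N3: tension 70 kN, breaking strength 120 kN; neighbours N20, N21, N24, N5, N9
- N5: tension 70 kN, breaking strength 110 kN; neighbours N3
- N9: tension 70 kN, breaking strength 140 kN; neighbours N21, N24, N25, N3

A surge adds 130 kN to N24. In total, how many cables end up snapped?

Round 1 — N24 at 140 > 100. N24 snaps.
  N24 sheds 140 kN to N3, N9: 70 each.
    N3: 70+70 = 140 > 120
    N9: 70+70 = 140 ≤ 140
Round 2 — N3 snaps.
  N3 sheds 140 kN to N20, N21, N5, N9: 35 each.
    N20: 10+35 = 45 ≤ 60
    N21: 110+35 = 145 ≤ 150
    N5: 70+35 = 105 ≤ 110
    N9: 140+35 = 175 > 140
Round 3 — N9 snaps.
  N9 sheds 175 kN to N21, N25: 87 each (1 lost).
    N21: 145+87 = 232 > 150
    N25: 10+87 = 97 > 80
Round 4 — N21, N25 snap.
  N21 sheds 232 kN: no online neighbours, lost.
  N25 sheds 97 kN: no online neighbours, lost.
No further breaks.

5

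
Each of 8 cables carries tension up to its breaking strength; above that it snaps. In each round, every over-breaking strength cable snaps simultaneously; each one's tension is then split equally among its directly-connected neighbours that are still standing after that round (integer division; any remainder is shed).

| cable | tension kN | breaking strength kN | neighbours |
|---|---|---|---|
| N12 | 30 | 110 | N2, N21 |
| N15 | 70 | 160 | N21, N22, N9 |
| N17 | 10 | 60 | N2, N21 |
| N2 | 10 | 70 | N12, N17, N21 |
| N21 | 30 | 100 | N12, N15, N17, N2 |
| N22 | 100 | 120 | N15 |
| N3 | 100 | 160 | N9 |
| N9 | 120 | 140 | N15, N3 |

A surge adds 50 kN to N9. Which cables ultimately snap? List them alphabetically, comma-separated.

Round 1 — N9 at 170 > 140. N9 snaps.
  N9 sheds 170 kN to N15, N3: 85 each.
    N15: 70+85 = 155 ≤ 160
    N3: 100+85 = 185 > 160
Round 2 — N3 snaps.
  N3 sheds 185 kN: no online neighbours, lost.
No further breaks.

N3, N9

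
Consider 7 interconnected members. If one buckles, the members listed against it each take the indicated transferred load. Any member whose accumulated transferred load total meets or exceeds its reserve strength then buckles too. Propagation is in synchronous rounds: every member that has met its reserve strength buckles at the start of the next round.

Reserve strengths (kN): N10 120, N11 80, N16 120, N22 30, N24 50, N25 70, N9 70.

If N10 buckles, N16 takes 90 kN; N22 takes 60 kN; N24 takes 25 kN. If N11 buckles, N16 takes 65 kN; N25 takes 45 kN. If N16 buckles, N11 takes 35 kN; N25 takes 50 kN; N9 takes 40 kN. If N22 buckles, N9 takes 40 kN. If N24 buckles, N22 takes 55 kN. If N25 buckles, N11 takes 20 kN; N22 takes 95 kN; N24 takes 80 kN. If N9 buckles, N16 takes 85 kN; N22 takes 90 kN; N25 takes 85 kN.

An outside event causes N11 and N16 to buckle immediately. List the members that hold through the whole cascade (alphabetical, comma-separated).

Round 1 — N11, N16 buckle (initial).
  N25: +45+50 → 95 ≥ 70
  N9: +40 → 40 < 70
Round 2 — N25 buckles.
  N22: +95 → 95 ≥ 30
  N24: +80 → 80 ≥ 50
Round 3 — N22, N24 buckle.
  N9: +40 → 80 ≥ 70
Round 4 — N9 buckles.
No further bucklings.

N10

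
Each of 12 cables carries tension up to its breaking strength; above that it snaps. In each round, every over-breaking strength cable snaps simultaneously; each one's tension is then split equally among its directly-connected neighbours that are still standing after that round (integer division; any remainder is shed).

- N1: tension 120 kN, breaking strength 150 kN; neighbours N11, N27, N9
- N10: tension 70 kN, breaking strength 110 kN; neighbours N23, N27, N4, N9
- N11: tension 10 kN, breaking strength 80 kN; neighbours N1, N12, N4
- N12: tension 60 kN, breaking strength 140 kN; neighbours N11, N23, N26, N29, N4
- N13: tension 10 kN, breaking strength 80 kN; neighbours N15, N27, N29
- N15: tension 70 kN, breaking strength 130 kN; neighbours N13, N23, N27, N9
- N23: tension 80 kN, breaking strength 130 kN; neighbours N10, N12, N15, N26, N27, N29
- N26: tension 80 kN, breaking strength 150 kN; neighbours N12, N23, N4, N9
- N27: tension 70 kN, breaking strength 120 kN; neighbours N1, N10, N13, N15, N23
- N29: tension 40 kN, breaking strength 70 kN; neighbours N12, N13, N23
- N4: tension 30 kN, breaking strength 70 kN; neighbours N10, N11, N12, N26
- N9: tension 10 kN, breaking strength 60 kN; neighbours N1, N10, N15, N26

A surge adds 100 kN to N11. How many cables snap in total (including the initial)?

Round 1 — N11 at 110 > 80. N11 snaps.
  N11 sheds 110 kN to N1, N12, N4: 36 each (2 lost).
    N1: 120+36 = 156 > 150
    N12: 60+36 = 96 ≤ 140
    N4: 30+36 = 66 ≤ 70
Round 2 — N1 snaps.
  N1 sheds 156 kN to N27, N9: 78 each.
    N27: 70+78 = 148 > 120
    N9: 10+78 = 88 > 60
Round 3 — N27, N9 snap.
  N27 sheds 148 kN to N10, N13, N15, N23: 37 each.
    N10: 70+37 = 107 ≤ 110
    N13: 10+37 = 47 ≤ 80
    N15: 70+37 = 107 ≤ 130
    N23: 80+37 = 117 ≤ 130
  N9 sheds 88 kN to N10, N15, N26: 29 each (1 lost).
    N10: 107+29 = 136 > 110
    N15: 107+29 = 136 > 130
    N26: 80+29 = 109 ≤ 150
Round 4 — N10, N15 snap.
  N10 sheds 136 kN to N23, N4: 68 each.
    N23: 117+68 = 185 > 130
    N4: 66+68 = 134 > 70
  N15 sheds 136 kN to N13, N23: 68 each.
    N13: 47+68 = 115 > 80
    N23: 185+68 = 253 > 130
Round 5 — N13, N23, N4 snap.
  N13 sheds 115 kN to N29: 115 each.
    N29: 40+115 = 155 > 70
  N23 sheds 253 kN to N12, N26, N29: 84 each (1 lost).
    N12: 96+84 = 180 > 140
    N26: 109+84 = 193 > 150
    N29: 155+84 = 239 > 70
  N4 sheds 134 kN to N12, N26: 67 each.
    N12: 180+67 = 247 > 140
    N26: 193+67 = 260 > 150
Round 6 — N12, N26, N29 snap.
  N12 sheds 247 kN: no online neighbours, lost.
  N26 sheds 260 kN: no online neighbours, lost.
  N29 sheds 239 kN: no online neighbours, lost.
No further breaks.

12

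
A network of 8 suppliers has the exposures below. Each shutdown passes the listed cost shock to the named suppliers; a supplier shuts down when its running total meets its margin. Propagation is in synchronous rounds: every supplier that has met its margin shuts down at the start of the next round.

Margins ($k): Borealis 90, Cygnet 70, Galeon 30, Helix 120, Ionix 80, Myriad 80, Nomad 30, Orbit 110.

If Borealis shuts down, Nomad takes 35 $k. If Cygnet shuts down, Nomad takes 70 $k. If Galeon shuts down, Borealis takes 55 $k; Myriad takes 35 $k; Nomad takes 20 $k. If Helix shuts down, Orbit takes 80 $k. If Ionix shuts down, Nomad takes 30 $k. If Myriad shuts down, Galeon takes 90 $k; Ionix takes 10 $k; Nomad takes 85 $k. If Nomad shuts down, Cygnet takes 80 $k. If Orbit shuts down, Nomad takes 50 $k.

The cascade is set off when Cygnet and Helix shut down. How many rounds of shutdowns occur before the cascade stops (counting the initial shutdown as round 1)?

Round 1 — Cygnet, Helix shut down (initial).
  Nomad: +70 → 70 ≥ 30
  Orbit: +80 → 80 < 110
Round 2 — Nomad shuts down.
No further shutdowns.

2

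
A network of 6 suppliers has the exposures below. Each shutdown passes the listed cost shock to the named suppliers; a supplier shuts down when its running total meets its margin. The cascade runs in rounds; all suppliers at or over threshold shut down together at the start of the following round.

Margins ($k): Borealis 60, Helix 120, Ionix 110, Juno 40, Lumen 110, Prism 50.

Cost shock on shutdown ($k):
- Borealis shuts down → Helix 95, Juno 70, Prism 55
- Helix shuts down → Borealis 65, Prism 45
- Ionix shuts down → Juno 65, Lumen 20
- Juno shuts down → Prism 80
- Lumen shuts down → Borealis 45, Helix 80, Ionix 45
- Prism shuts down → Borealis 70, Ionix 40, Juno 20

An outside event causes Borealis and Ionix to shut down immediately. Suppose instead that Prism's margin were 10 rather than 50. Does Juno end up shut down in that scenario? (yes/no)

yes

With Prism's margin at 10:
Round 1 — Borealis, Ionix shut down (initial).
  Helix: +95 → 95 < 120
  Juno: +70+65 → 135 ≥ 40
  Lumen: +20 → 20 < 110
  Prism: +55 → 55 ≥ 10
Round 2 — Juno, Prism shut down.
No further shutdowns.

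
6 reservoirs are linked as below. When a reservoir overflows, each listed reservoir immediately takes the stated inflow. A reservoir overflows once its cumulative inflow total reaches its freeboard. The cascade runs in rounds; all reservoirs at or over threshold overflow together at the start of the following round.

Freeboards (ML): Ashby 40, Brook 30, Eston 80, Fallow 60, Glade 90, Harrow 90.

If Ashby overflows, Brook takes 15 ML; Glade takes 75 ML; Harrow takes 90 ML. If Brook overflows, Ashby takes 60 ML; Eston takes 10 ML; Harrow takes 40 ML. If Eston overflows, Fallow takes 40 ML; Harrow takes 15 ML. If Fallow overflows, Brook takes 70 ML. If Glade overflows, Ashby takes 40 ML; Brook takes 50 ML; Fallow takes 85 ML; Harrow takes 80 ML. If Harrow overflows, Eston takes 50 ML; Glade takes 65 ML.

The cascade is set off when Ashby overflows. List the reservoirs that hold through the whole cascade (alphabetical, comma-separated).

Eston

Round 1 — Ashby overflows (initial).
  Brook: +15 → 15 < 30
  Glade: +75 → 75 < 90
  Harrow: +90 → 90 ≥ 90
Round 2 — Harrow overflows.
  Eston: +50 → 50 < 80
  Glade: +65 → 140 ≥ 90
Round 3 — Glade overflows.
  Brook: +50 → 65 ≥ 30
  Fallow: +85 → 85 ≥ 60
Round 4 — Brook, Fallow overflow.
  Eston: +10 → 60 < 80
No further overflows.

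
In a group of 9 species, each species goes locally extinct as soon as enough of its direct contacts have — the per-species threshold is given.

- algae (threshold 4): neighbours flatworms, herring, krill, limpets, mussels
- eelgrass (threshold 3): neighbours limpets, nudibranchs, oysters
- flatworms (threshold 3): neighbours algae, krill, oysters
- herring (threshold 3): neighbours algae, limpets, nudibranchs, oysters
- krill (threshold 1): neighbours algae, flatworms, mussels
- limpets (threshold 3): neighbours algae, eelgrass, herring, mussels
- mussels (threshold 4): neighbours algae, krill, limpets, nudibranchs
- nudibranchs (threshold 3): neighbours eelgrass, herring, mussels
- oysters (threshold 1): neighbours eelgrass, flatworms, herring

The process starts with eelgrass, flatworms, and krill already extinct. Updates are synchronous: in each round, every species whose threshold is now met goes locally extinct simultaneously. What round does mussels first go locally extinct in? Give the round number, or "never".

never

Round 1 — eelgrass, flatworms, krill go locally extinct (initial).
Round 2 — checking thresholds:
  algae: 2 of 5 neighbours < 4, not yet.
  limpets: 1 of 4 neighbours < 3, not yet.
  mussels: 1 of 4 neighbours < 4, not yet.
  nudibranchs: 1 of 3 neighbours < 3, not yet.
  oysters: 2 of 3 neighbours ≥ 1, goes locally extinct.
Round 3 — no new extinctions; cascade stops.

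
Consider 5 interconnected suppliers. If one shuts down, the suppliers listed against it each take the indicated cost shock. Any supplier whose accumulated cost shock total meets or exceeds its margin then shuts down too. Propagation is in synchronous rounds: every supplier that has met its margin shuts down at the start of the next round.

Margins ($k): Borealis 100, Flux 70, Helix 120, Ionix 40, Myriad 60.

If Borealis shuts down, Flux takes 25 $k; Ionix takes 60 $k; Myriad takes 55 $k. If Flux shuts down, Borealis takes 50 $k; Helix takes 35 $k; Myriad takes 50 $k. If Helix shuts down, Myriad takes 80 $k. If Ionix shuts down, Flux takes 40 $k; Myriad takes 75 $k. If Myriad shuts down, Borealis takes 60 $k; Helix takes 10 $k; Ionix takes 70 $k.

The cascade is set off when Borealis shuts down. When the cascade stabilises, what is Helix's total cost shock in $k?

10

Round 1 — Borealis shuts down (initial).
  Flux: +25 → 25 < 70
  Ionix: +60 → 60 ≥ 40
  Myriad: +55 → 55 < 60
Round 2 — Ionix shuts down.
  Flux: +40 → 65 < 70
  Myriad: +75 → 130 ≥ 60
Round 3 — Myriad shuts down.
  Helix: +10 → 10 < 120
No further shutdowns.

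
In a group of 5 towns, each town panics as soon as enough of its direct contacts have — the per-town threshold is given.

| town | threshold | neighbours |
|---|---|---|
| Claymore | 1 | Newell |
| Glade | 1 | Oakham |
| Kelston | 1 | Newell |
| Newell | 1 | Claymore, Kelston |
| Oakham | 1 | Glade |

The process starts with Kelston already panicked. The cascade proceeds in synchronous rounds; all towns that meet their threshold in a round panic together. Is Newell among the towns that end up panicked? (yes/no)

yes

Round 1 — Kelston panics (initial).
Round 2 — checking thresholds:
  Newell: 1 of 2 neighbours ≥ 1, panics.
Round 3 — checking thresholds:
  Claymore: 1 of 1 neighbours ≥ 1, panics.
Round 4 — no new panics; cascade stops.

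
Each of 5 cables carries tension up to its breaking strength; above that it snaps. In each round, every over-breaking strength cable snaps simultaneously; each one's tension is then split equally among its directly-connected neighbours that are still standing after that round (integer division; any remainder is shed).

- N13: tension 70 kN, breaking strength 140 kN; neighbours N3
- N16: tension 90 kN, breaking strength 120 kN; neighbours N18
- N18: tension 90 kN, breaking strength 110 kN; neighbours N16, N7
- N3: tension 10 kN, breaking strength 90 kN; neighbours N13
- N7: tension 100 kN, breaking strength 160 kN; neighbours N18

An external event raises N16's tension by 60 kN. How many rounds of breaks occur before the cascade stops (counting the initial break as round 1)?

3

Round 1 — N16 at 150 > 120. N16 snaps.
  N16 sheds 150 kN to N18: 150 each.
    N18: 90+150 = 240 > 110
Round 2 — N18 snaps.
  N18 sheds 240 kN to N7: 240 each.
    N7: 100+240 = 340 > 160
Round 3 — N7 snaps.
  N7 sheds 340 kN: no online neighbours, lost.
No further breaks.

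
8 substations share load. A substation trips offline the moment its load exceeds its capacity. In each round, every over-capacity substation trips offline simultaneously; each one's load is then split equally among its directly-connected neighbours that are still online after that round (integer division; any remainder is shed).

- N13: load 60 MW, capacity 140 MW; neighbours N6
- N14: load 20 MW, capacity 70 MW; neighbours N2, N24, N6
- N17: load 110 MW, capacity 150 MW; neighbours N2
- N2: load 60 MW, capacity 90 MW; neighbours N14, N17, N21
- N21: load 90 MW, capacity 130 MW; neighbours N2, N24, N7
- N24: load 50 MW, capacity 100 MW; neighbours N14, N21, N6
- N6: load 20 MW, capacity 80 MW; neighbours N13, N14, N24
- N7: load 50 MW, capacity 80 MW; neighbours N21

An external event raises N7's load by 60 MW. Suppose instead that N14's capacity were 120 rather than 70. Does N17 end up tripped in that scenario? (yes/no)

With N14's capacity at 120:
Round 1 — N7 at 110 > 80. N7 trips offline.
  N7 sheds 110 MW to N21: 110 each.
    N21: 90+110 = 200 > 130
Round 2 — N21 trips offline.
  N21 sheds 200 MW to N2, N24: 100 each.
    N2: 60+100 = 160 > 90
    N24: 50+100 = 150 > 100
Round 3 — N2, N24 trip offline.
  N2 sheds 160 MW to N14, N17: 80 each.
    N14: 20+80 = 100 ≤ 120
    N17: 110+80 = 190 > 150
  N24 sheds 150 MW to N14, N6: 75 each.
    N14: 100+75 = 175 > 120
    N6: 20+75 = 95 > 80
Round 4 — N14, N17, N6 trip offline.
  N14 sheds 175 MW: no online neighbours, lost.
  N17 sheds 190 MW: no online neighbours, lost.
  N6 sheds 95 MW to N13: 95 each.
    N13: 60+95 = 155 > 140
Round 5 — N13 trips offline.
  N13 sheds 155 MW: no online neighbours, lost.
No further trips.

yes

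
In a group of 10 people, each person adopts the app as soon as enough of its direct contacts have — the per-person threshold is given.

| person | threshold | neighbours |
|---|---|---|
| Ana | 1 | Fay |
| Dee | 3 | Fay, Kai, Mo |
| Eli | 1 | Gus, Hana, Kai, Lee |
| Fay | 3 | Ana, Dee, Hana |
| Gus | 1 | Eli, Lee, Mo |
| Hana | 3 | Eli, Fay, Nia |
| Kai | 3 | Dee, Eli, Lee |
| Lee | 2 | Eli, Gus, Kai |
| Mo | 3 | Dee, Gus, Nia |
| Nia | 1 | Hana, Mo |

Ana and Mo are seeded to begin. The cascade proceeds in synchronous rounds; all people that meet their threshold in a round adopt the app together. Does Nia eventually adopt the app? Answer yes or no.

Round 1 — Ana, Mo adopt the app (initial).
Round 2 — checking thresholds:
  Dee: 1 of 3 neighbours < 3, below threshold.
  Fay: 1 of 3 neighbours < 3, below threshold.
  Gus: 1 of 3 neighbours ≥ 1, adopts the app.
  Nia: 1 of 2 neighbours ≥ 1, adopts the app.
Round 3 — checking thresholds:
  Dee: 1 of 3 neighbours < 3, below threshold.
  Eli: 1 of 4 neighbours ≥ 1, adopts the app.
  Fay: 1 of 3 neighbours < 3, below threshold.
  Hana: 1 of 3 neighbours < 3, below threshold.
  Lee: 1 of 3 neighbours < 2, below threshold.
Round 4 — checking thresholds:
  Dee: 1 of 3 neighbours < 3, below threshold.
  Fay: 1 of 3 neighbours < 3, below threshold.
  Hana: 2 of 3 neighbours < 3, below threshold.
  Kai: 1 of 3 neighbours < 3, below threshold.
  Lee: 2 of 3 neighbours ≥ 2, adopts the app.
Round 5 — no new adoptions; cascade stops.

yes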